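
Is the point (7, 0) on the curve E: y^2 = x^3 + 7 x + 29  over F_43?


Check whether y^2 = x^3 + 7 x + 29 (mod 43) for (x, y) = (7, 0).
LHS: y^2 = 0^2 mod 43 = 0
RHS: x^3 + 7 x + 29 = 7^3 + 7*7 + 29 mod 43 = 34
LHS != RHS

No, not on the curve


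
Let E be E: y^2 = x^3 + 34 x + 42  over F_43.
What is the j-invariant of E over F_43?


Delta = -16(4 a^3 + 27 b^2) mod 43 = 42
-1728 * (4 a)^3 = -1728 * (4*34)^3 mod 43 = 8
j = 8 * 42^(-1) mod 43 = 35

j = 35 (mod 43)


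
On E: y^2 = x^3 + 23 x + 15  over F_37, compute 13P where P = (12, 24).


k = 13 = 1101_2 (binary, LSB first: 1011)
Double-and-add from P = (12, 24):
  bit 0 = 1: acc = O + (12, 24) = (12, 24)
  bit 1 = 0: acc unchanged = (12, 24)
  bit 2 = 1: acc = (12, 24) + (6, 6) = (28, 2)
  bit 3 = 1: acc = (28, 2) + (36, 18) = (14, 26)

13P = (14, 26)


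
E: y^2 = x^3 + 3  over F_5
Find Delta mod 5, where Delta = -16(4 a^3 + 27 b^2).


4 a^3 + 27 b^2 = 4*0^3 + 27*3^2 = 0 + 243 = 243
Delta = -16 * (243) = -3888
Delta mod 5 = 2

Delta = 2 (mod 5)


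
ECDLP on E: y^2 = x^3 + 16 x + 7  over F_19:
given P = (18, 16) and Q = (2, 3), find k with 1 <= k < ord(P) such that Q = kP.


Enumerate multiples of P until we hit Q = (2, 3):
  1P = (18, 16)
  2P = (2, 3)
Match found at i = 2.

k = 2


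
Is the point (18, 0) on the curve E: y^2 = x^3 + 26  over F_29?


Check whether y^2 = x^3 + 0 x + 26 (mod 29) for (x, y) = (18, 0).
LHS: y^2 = 0^2 mod 29 = 0
RHS: x^3 + 0 x + 26 = 18^3 + 0*18 + 26 mod 29 = 0
LHS = RHS

Yes, on the curve


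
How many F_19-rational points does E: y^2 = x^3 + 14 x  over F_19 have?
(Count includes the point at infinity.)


For each x in F_19, count y with y^2 = x^3 + 14 x + 0 mod 19:
  x = 0: RHS = 0, y in [0]  -> 1 point(s)
  x = 2: RHS = 17, y in [6, 13]  -> 2 point(s)
  x = 4: RHS = 6, y in [5, 14]  -> 2 point(s)
  x = 5: RHS = 5, y in [9, 10]  -> 2 point(s)
  x = 7: RHS = 4, y in [2, 17]  -> 2 point(s)
  x = 8: RHS = 16, y in [4, 15]  -> 2 point(s)
  x = 9: RHS = 0, y in [0]  -> 1 point(s)
  x = 10: RHS = 0, y in [0]  -> 1 point(s)
  x = 13: RHS = 4, y in [2, 17]  -> 2 point(s)
  x = 16: RHS = 7, y in [8, 11]  -> 2 point(s)
  x = 18: RHS = 4, y in [2, 17]  -> 2 point(s)
Affine points: 19. Add the point at infinity: total = 20.

#E(F_19) = 20


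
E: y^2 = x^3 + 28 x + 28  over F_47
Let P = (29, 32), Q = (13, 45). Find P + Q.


P != Q, so use the chord formula.
s = (y2 - y1) / (x2 - x1) = (13) / (31) mod 47 = 8
x3 = s^2 - x1 - x2 mod 47 = 8^2 - 29 - 13 = 22
y3 = s (x1 - x3) - y1 mod 47 = 8 * (29 - 22) - 32 = 24

P + Q = (22, 24)


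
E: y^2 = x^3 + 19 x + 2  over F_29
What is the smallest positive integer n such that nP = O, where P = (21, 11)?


Compute successive multiples of P until we hit O:
  1P = (21, 11)
  2P = (25, 6)
  3P = (19, 1)
  4P = (14, 24)
  5P = (1, 14)
  6P = (20, 28)
  7P = (16, 20)
  8P = (8, 12)
  ... (continuing to 29P)
  29P = O

ord(P) = 29


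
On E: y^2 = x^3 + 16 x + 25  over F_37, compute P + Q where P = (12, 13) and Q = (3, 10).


P != Q, so use the chord formula.
s = (y2 - y1) / (x2 - x1) = (34) / (28) mod 37 = 25
x3 = s^2 - x1 - x2 mod 37 = 25^2 - 12 - 3 = 18
y3 = s (x1 - x3) - y1 mod 37 = 25 * (12 - 18) - 13 = 22

P + Q = (18, 22)


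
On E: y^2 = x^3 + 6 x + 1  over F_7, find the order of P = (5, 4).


Compute successive multiples of P until we hit O:
  1P = (5, 4)
  2P = (6, 6)
  3P = (0, 6)
  4P = (3, 5)
  5P = (1, 1)
  6P = (2, 0)
  7P = (1, 6)
  8P = (3, 2)
  ... (continuing to 12P)
  12P = O

ord(P) = 12


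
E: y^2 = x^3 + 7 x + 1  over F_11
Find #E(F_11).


For each x in F_11, count y with y^2 = x^3 + 7 x + 1 mod 11:
  x = 0: RHS = 1, y in [1, 10]  -> 2 point(s)
  x = 1: RHS = 9, y in [3, 8]  -> 2 point(s)
  x = 2: RHS = 1, y in [1, 10]  -> 2 point(s)
  x = 3: RHS = 5, y in [4, 7]  -> 2 point(s)
  x = 4: RHS = 5, y in [4, 7]  -> 2 point(s)
  x = 9: RHS = 1, y in [1, 10]  -> 2 point(s)
  x = 10: RHS = 4, y in [2, 9]  -> 2 point(s)
Affine points: 14. Add the point at infinity: total = 15.

#E(F_11) = 15


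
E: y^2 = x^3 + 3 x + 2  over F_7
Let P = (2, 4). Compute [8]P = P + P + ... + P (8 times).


k = 8 = 1000_2 (binary, LSB first: 0001)
Double-and-add from P = (2, 4):
  bit 0 = 0: acc unchanged = O
  bit 1 = 0: acc unchanged = O
  bit 2 = 0: acc unchanged = O
  bit 3 = 1: acc = O + (2, 3) = (2, 3)

8P = (2, 3)


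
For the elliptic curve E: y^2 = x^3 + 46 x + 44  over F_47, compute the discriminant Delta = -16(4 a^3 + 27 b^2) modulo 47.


4 a^3 + 27 b^2 = 4*46^3 + 27*44^2 = 389344 + 52272 = 441616
Delta = -16 * (441616) = -7065856
Delta mod 47 = 30

Delta = 30 (mod 47)


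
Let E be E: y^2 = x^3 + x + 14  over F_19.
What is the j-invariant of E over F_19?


Delta = -16(4 a^3 + 27 b^2) mod 19 = 4
-1728 * (4 a)^3 = -1728 * (4*1)^3 mod 19 = 7
j = 7 * 4^(-1) mod 19 = 16

j = 16 (mod 19)


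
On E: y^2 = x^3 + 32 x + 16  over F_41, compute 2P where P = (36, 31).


Doubling: s = (3 x1^2 + a) / (2 y1)
s = (3*36^2 + 32) / (2*31) mod 41 = 9
x3 = s^2 - 2 x1 mod 41 = 9^2 - 2*36 = 9
y3 = s (x1 - x3) - y1 mod 41 = 9 * (36 - 9) - 31 = 7

2P = (9, 7)


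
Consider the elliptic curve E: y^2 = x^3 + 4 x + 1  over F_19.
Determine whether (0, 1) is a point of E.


Check whether y^2 = x^3 + 4 x + 1 (mod 19) for (x, y) = (0, 1).
LHS: y^2 = 1^2 mod 19 = 1
RHS: x^3 + 4 x + 1 = 0^3 + 4*0 + 1 mod 19 = 1
LHS = RHS

Yes, on the curve


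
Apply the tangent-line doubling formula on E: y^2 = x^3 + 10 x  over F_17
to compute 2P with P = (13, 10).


Doubling: s = (3 x1^2 + a) / (2 y1)
s = (3*13^2 + 10) / (2*10) mod 17 = 8
x3 = s^2 - 2 x1 mod 17 = 8^2 - 2*13 = 4
y3 = s (x1 - x3) - y1 mod 17 = 8 * (13 - 4) - 10 = 11

2P = (4, 11)


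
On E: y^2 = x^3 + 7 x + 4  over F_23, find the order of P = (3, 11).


Compute successive multiples of P until we hit O:
  1P = (3, 11)
  2P = (0, 2)
  3P = (6, 3)
  4P = (16, 16)
  5P = (10, 4)
  6P = (11, 20)
  7P = (2, 16)
  8P = (20, 5)
  ... (continuing to 25P)
  25P = O

ord(P) = 25


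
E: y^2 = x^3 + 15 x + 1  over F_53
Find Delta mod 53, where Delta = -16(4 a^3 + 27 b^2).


4 a^3 + 27 b^2 = 4*15^3 + 27*1^2 = 13500 + 27 = 13527
Delta = -16 * (13527) = -216432
Delta mod 53 = 20

Delta = 20 (mod 53)


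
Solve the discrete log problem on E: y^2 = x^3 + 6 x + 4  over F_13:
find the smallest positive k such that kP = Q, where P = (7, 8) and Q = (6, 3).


Enumerate multiples of P until we hit Q = (6, 3):
  1P = (7, 8)
  2P = (0, 11)
  3P = (3, 7)
  4P = (12, 7)
  5P = (6, 10)
  6P = (4, 12)
  7P = (11, 6)
  8P = (5, 4)
  9P = (5, 9)
  10P = (11, 7)
  11P = (4, 1)
  12P = (6, 3)
Match found at i = 12.

k = 12


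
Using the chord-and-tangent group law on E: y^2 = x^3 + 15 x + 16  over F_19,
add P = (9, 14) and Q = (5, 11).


P != Q, so use the chord formula.
s = (y2 - y1) / (x2 - x1) = (16) / (15) mod 19 = 15
x3 = s^2 - x1 - x2 mod 19 = 15^2 - 9 - 5 = 2
y3 = s (x1 - x3) - y1 mod 19 = 15 * (9 - 2) - 14 = 15

P + Q = (2, 15)


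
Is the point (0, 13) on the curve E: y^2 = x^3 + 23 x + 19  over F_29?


Check whether y^2 = x^3 + 23 x + 19 (mod 29) for (x, y) = (0, 13).
LHS: y^2 = 13^2 mod 29 = 24
RHS: x^3 + 23 x + 19 = 0^3 + 23*0 + 19 mod 29 = 19
LHS != RHS

No, not on the curve


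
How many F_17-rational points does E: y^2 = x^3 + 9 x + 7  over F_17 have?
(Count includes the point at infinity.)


For each x in F_17, count y with y^2 = x^3 + 9 x + 7 mod 17:
  x = 1: RHS = 0, y in [0]  -> 1 point(s)
  x = 2: RHS = 16, y in [4, 13]  -> 2 point(s)
  x = 8: RHS = 13, y in [8, 9]  -> 2 point(s)
  x = 9: RHS = 1, y in [1, 16]  -> 2 point(s)
  x = 10: RHS = 9, y in [3, 14]  -> 2 point(s)
  x = 11: RHS = 9, y in [3, 14]  -> 2 point(s)
  x = 13: RHS = 9, y in [3, 14]  -> 2 point(s)
  x = 14: RHS = 4, y in [2, 15]  -> 2 point(s)
  x = 15: RHS = 15, y in [7, 10]  -> 2 point(s)
Affine points: 17. Add the point at infinity: total = 18.

#E(F_17) = 18


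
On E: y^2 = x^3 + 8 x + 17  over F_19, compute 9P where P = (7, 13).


k = 9 = 1001_2 (binary, LSB first: 1001)
Double-and-add from P = (7, 13):
  bit 0 = 1: acc = O + (7, 13) = (7, 13)
  bit 1 = 0: acc unchanged = (7, 13)
  bit 2 = 0: acc unchanged = (7, 13)
  bit 3 = 1: acc = (7, 13) + (3, 7) = (16, 2)

9P = (16, 2)


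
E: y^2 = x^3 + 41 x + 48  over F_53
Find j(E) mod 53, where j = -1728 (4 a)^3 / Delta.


Delta = -16(4 a^3 + 27 b^2) mod 53 = 46
-1728 * (4 a)^3 = -1728 * (4*41)^3 mod 53 = 28
j = 28 * 46^(-1) mod 53 = 49

j = 49 (mod 53)


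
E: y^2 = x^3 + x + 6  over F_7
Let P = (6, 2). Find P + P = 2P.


Doubling: s = (3 x1^2 + a) / (2 y1)
s = (3*6^2 + 1) / (2*2) mod 7 = 1
x3 = s^2 - 2 x1 mod 7 = 1^2 - 2*6 = 3
y3 = s (x1 - x3) - y1 mod 7 = 1 * (6 - 3) - 2 = 1

2P = (3, 1)


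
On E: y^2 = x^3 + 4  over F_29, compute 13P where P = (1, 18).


k = 13 = 1101_2 (binary, LSB first: 1011)
Double-and-add from P = (1, 18):
  bit 0 = 1: acc = O + (1, 18) = (1, 18)
  bit 1 = 0: acc unchanged = (1, 18)
  bit 2 = 1: acc = (1, 18) + (11, 28) = (18, 23)
  bit 3 = 1: acc = (18, 23) + (27, 5) = (17, 4)

13P = (17, 4)


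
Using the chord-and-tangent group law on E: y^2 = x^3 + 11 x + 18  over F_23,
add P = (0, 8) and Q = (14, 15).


P != Q, so use the chord formula.
s = (y2 - y1) / (x2 - x1) = (7) / (14) mod 23 = 12
x3 = s^2 - x1 - x2 mod 23 = 12^2 - 0 - 14 = 15
y3 = s (x1 - x3) - y1 mod 23 = 12 * (0 - 15) - 8 = 19

P + Q = (15, 19)


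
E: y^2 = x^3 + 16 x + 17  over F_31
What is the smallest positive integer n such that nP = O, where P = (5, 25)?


Compute successive multiples of P until we hit O:
  1P = (5, 25)
  2P = (15, 25)
  3P = (11, 6)
  4P = (19, 9)
  5P = (14, 3)
  6P = (13, 29)
  7P = (21, 29)
  8P = (7, 21)
  ... (continuing to 28P)
  28P = O

ord(P) = 28


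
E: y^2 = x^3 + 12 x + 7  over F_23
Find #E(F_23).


For each x in F_23, count y with y^2 = x^3 + 12 x + 7 mod 23:
  x = 2: RHS = 16, y in [4, 19]  -> 2 point(s)
  x = 3: RHS = 1, y in [1, 22]  -> 2 point(s)
  x = 4: RHS = 4, y in [2, 21]  -> 2 point(s)
  x = 5: RHS = 8, y in [10, 13]  -> 2 point(s)
  x = 9: RHS = 16, y in [4, 19]  -> 2 point(s)
  x = 10: RHS = 0, y in [0]  -> 1 point(s)
  x = 12: RHS = 16, y in [4, 19]  -> 2 point(s)
  x = 17: RHS = 18, y in [8, 15]  -> 2 point(s)
  x = 18: RHS = 6, y in [11, 12]  -> 2 point(s)
  x = 20: RHS = 13, y in [6, 17]  -> 2 point(s)
Affine points: 19. Add the point at infinity: total = 20.

#E(F_23) = 20


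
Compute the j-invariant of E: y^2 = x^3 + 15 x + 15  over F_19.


Delta = -16(4 a^3 + 27 b^2) mod 19 = 15
-1728 * (4 a)^3 = -1728 * (4*15)^3 mod 19 = 8
j = 8 * 15^(-1) mod 19 = 17

j = 17 (mod 19)


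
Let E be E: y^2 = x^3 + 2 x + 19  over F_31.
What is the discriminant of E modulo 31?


4 a^3 + 27 b^2 = 4*2^3 + 27*19^2 = 32 + 9747 = 9779
Delta = -16 * (9779) = -156464
Delta mod 31 = 24

Delta = 24 (mod 31)


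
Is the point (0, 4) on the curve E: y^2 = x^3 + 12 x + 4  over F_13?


Check whether y^2 = x^3 + 12 x + 4 (mod 13) for (x, y) = (0, 4).
LHS: y^2 = 4^2 mod 13 = 3
RHS: x^3 + 12 x + 4 = 0^3 + 12*0 + 4 mod 13 = 4
LHS != RHS

No, not on the curve


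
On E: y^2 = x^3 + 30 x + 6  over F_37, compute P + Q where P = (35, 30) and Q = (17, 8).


P != Q, so use the chord formula.
s = (y2 - y1) / (x2 - x1) = (15) / (19) mod 37 = 30
x3 = s^2 - x1 - x2 mod 37 = 30^2 - 35 - 17 = 34
y3 = s (x1 - x3) - y1 mod 37 = 30 * (35 - 34) - 30 = 0

P + Q = (34, 0)


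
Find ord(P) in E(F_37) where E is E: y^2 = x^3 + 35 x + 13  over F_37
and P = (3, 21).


Compute successive multiples of P until we hit O:
  1P = (3, 21)
  2P = (19, 10)
  3P = (24, 5)
  4P = (11, 8)
  5P = (32, 3)
  6P = (14, 19)
  7P = (13, 1)
  8P = (25, 23)
  ... (continuing to 34P)
  34P = O

ord(P) = 34


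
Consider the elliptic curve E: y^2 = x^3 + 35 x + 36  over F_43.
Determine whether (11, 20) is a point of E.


Check whether y^2 = x^3 + 35 x + 36 (mod 43) for (x, y) = (11, 20).
LHS: y^2 = 20^2 mod 43 = 13
RHS: x^3 + 35 x + 36 = 11^3 + 35*11 + 36 mod 43 = 32
LHS != RHS

No, not on the curve


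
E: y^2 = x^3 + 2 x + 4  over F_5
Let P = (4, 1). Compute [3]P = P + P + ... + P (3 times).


k = 3 = 11_2 (binary, LSB first: 11)
Double-and-add from P = (4, 1):
  bit 0 = 1: acc = O + (4, 1) = (4, 1)
  bit 1 = 1: acc = (4, 1) + (2, 4) = (0, 3)

3P = (0, 3)


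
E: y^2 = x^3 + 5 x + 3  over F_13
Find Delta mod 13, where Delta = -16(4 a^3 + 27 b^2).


4 a^3 + 27 b^2 = 4*5^3 + 27*3^2 = 500 + 243 = 743
Delta = -16 * (743) = -11888
Delta mod 13 = 7

Delta = 7 (mod 13)


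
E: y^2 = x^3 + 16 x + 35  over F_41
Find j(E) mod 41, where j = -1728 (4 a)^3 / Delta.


Delta = -16(4 a^3 + 27 b^2) mod 41 = 38
-1728 * (4 a)^3 = -1728 * (4*16)^3 mod 41 = 19
j = 19 * 38^(-1) mod 41 = 21

j = 21 (mod 41)


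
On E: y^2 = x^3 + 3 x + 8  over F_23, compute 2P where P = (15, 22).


Doubling: s = (3 x1^2 + a) / (2 y1)
s = (3*15^2 + 3) / (2*22) mod 23 = 6
x3 = s^2 - 2 x1 mod 23 = 6^2 - 2*15 = 6
y3 = s (x1 - x3) - y1 mod 23 = 6 * (15 - 6) - 22 = 9

2P = (6, 9)


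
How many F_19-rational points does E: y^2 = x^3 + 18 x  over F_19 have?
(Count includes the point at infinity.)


For each x in F_19, count y with y^2 = x^3 + 18 x + 0 mod 19:
  x = 0: RHS = 0, y in [0]  -> 1 point(s)
  x = 1: RHS = 0, y in [0]  -> 1 point(s)
  x = 2: RHS = 6, y in [5, 14]  -> 2 point(s)
  x = 3: RHS = 5, y in [9, 10]  -> 2 point(s)
  x = 5: RHS = 6, y in [5, 14]  -> 2 point(s)
  x = 6: RHS = 1, y in [1, 18]  -> 2 point(s)
  x = 9: RHS = 17, y in [6, 13]  -> 2 point(s)
  x = 11: RHS = 9, y in [3, 16]  -> 2 point(s)
  x = 12: RHS = 6, y in [5, 14]  -> 2 point(s)
  x = 15: RHS = 16, y in [4, 15]  -> 2 point(s)
  x = 18: RHS = 0, y in [0]  -> 1 point(s)
Affine points: 19. Add the point at infinity: total = 20.

#E(F_19) = 20


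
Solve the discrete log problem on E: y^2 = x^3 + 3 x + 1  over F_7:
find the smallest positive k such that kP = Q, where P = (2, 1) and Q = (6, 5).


Enumerate multiples of P until we hit Q = (6, 5):
  1P = (2, 1)
  2P = (5, 1)
  3P = (0, 6)
  4P = (6, 2)
  5P = (3, 4)
  6P = (4, 0)
  7P = (3, 3)
  8P = (6, 5)
Match found at i = 8.

k = 8


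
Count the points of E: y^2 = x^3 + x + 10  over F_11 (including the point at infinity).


For each x in F_11, count y with y^2 = x^3 + 1 x + 10 mod 11:
  x = 1: RHS = 1, y in [1, 10]  -> 2 point(s)
  x = 2: RHS = 9, y in [3, 8]  -> 2 point(s)
  x = 4: RHS = 1, y in [1, 10]  -> 2 point(s)
  x = 6: RHS = 1, y in [1, 10]  -> 2 point(s)
  x = 9: RHS = 0, y in [0]  -> 1 point(s)
Affine points: 9. Add the point at infinity: total = 10.

#E(F_11) = 10


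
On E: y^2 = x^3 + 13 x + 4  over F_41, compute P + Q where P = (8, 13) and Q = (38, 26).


P != Q, so use the chord formula.
s = (y2 - y1) / (x2 - x1) = (13) / (30) mod 41 = 10
x3 = s^2 - x1 - x2 mod 41 = 10^2 - 8 - 38 = 13
y3 = s (x1 - x3) - y1 mod 41 = 10 * (8 - 13) - 13 = 19

P + Q = (13, 19)


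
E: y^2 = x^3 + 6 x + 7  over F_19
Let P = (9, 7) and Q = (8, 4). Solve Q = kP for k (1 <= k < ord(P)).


Enumerate multiples of P until we hit Q = (8, 4):
  1P = (9, 7)
  2P = (8, 4)
Match found at i = 2.

k = 2


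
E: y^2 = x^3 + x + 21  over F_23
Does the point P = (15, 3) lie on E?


Check whether y^2 = x^3 + 1 x + 21 (mod 23) for (x, y) = (15, 3).
LHS: y^2 = 3^2 mod 23 = 9
RHS: x^3 + 1 x + 21 = 15^3 + 1*15 + 21 mod 23 = 7
LHS != RHS

No, not on the curve


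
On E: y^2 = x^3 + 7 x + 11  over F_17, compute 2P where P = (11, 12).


Doubling: s = (3 x1^2 + a) / (2 y1)
s = (3*11^2 + 7) / (2*12) mod 17 = 14
x3 = s^2 - 2 x1 mod 17 = 14^2 - 2*11 = 4
y3 = s (x1 - x3) - y1 mod 17 = 14 * (11 - 4) - 12 = 1

2P = (4, 1)


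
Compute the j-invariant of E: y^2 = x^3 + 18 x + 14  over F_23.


Delta = -16(4 a^3 + 27 b^2) mod 23 = 10
-1728 * (4 a)^3 = -1728 * (4*18)^3 mod 23 = 11
j = 11 * 10^(-1) mod 23 = 8

j = 8 (mod 23)


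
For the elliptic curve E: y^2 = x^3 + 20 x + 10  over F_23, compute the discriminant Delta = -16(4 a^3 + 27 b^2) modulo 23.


4 a^3 + 27 b^2 = 4*20^3 + 27*10^2 = 32000 + 2700 = 34700
Delta = -16 * (34700) = -555200
Delta mod 23 = 20

Delta = 20 (mod 23)


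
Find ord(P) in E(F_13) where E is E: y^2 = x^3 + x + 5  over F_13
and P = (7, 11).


Compute successive multiples of P until we hit O:
  1P = (7, 11)
  2P = (3, 10)
  3P = (12, 4)
  4P = (10, 1)
  5P = (10, 12)
  6P = (12, 9)
  7P = (3, 3)
  8P = (7, 2)
  ... (continuing to 9P)
  9P = O

ord(P) = 9


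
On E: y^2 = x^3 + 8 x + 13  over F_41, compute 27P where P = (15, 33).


k = 27 = 11011_2 (binary, LSB first: 11011)
Double-and-add from P = (15, 33):
  bit 0 = 1: acc = O + (15, 33) = (15, 33)
  bit 1 = 1: acc = (15, 33) + (6, 21) = (40, 2)
  bit 2 = 0: acc unchanged = (40, 2)
  bit 3 = 1: acc = (40, 2) + (3, 8) = (31, 32)
  bit 4 = 1: acc = (31, 32) + (14, 32) = (37, 9)

27P = (37, 9)


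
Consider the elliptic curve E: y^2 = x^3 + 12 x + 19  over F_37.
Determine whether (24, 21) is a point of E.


Check whether y^2 = x^3 + 12 x + 19 (mod 37) for (x, y) = (24, 21).
LHS: y^2 = 21^2 mod 37 = 34
RHS: x^3 + 12 x + 19 = 24^3 + 12*24 + 19 mod 37 = 34
LHS = RHS

Yes, on the curve


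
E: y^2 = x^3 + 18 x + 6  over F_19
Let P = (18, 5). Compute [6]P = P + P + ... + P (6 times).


k = 6 = 110_2 (binary, LSB first: 011)
Double-and-add from P = (18, 5):
  bit 0 = 0: acc unchanged = O
  bit 1 = 1: acc = O + (18, 14) = (18, 14)
  bit 2 = 1: acc = (18, 14) + (18, 5) = O

6P = O


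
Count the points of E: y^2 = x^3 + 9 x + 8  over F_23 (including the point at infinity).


For each x in F_23, count y with y^2 = x^3 + 9 x + 8 mod 23:
  x = 0: RHS = 8, y in [10, 13]  -> 2 point(s)
  x = 1: RHS = 18, y in [8, 15]  -> 2 point(s)
  x = 3: RHS = 16, y in [4, 19]  -> 2 point(s)
  x = 4: RHS = 16, y in [4, 19]  -> 2 point(s)
  x = 6: RHS = 2, y in [5, 18]  -> 2 point(s)
  x = 7: RHS = 0, y in [0]  -> 1 point(s)
  x = 9: RHS = 13, y in [6, 17]  -> 2 point(s)
  x = 11: RHS = 12, y in [9, 14]  -> 2 point(s)
  x = 12: RHS = 4, y in [2, 21]  -> 2 point(s)
  x = 14: RHS = 3, y in [7, 16]  -> 2 point(s)
  x = 16: RHS = 16, y in [4, 19]  -> 2 point(s)
  x = 19: RHS = 0, y in [0]  -> 1 point(s)
  x = 20: RHS = 0, y in [0]  -> 1 point(s)
Affine points: 23. Add the point at infinity: total = 24.

#E(F_23) = 24


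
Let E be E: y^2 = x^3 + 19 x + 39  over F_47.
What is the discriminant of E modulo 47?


4 a^3 + 27 b^2 = 4*19^3 + 27*39^2 = 27436 + 41067 = 68503
Delta = -16 * (68503) = -1096048
Delta mod 47 = 39

Delta = 39 (mod 47)


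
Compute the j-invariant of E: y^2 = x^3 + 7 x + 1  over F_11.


Delta = -16(4 a^3 + 27 b^2) mod 11 = 1
-1728 * (4 a)^3 = -1728 * (4*7)^3 mod 11 = 4
j = 4 * 1^(-1) mod 11 = 4

j = 4 (mod 11)


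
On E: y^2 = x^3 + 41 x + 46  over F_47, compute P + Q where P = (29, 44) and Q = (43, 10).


P != Q, so use the chord formula.
s = (y2 - y1) / (x2 - x1) = (13) / (14) mod 47 = 11
x3 = s^2 - x1 - x2 mod 47 = 11^2 - 29 - 43 = 2
y3 = s (x1 - x3) - y1 mod 47 = 11 * (29 - 2) - 44 = 18

P + Q = (2, 18)


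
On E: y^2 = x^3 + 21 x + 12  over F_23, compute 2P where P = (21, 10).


Doubling: s = (3 x1^2 + a) / (2 y1)
s = (3*21^2 + 21) / (2*10) mod 23 = 12
x3 = s^2 - 2 x1 mod 23 = 12^2 - 2*21 = 10
y3 = s (x1 - x3) - y1 mod 23 = 12 * (21 - 10) - 10 = 7

2P = (10, 7)


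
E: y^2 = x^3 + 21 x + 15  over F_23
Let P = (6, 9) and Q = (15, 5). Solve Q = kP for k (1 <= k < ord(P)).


Enumerate multiples of P until we hit Q = (15, 5):
  1P = (6, 9)
  2P = (17, 8)
  3P = (4, 18)
  4P = (16, 13)
  5P = (3, 6)
  6P = (15, 5)
Match found at i = 6.

k = 6


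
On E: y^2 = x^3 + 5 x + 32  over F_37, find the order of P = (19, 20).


Compute successive multiples of P until we hit O:
  1P = (19, 20)
  2P = (24, 29)
  3P = (15, 2)
  4P = (14, 21)
  5P = (7, 22)
  6P = (10, 34)
  7P = (36, 27)
  8P = (12, 9)
  ... (continuing to 18P)
  18P = O

ord(P) = 18


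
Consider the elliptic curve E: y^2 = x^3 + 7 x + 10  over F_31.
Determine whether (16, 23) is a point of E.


Check whether y^2 = x^3 + 7 x + 10 (mod 31) for (x, y) = (16, 23).
LHS: y^2 = 23^2 mod 31 = 2
RHS: x^3 + 7 x + 10 = 16^3 + 7*16 + 10 mod 31 = 2
LHS = RHS

Yes, on the curve


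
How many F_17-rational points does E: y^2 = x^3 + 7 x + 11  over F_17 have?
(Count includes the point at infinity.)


For each x in F_17, count y with y^2 = x^3 + 7 x + 11 mod 17:
  x = 1: RHS = 2, y in [6, 11]  -> 2 point(s)
  x = 2: RHS = 16, y in [4, 13]  -> 2 point(s)
  x = 3: RHS = 8, y in [5, 12]  -> 2 point(s)
  x = 4: RHS = 1, y in [1, 16]  -> 2 point(s)
  x = 5: RHS = 1, y in [1, 16]  -> 2 point(s)
  x = 8: RHS = 1, y in [1, 16]  -> 2 point(s)
  x = 9: RHS = 4, y in [2, 15]  -> 2 point(s)
  x = 11: RHS = 8, y in [5, 12]  -> 2 point(s)
  x = 12: RHS = 4, y in [2, 15]  -> 2 point(s)
  x = 13: RHS = 4, y in [2, 15]  -> 2 point(s)
Affine points: 20. Add the point at infinity: total = 21.

#E(F_17) = 21


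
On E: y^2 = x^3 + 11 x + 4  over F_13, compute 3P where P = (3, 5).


k = 3 = 11_2 (binary, LSB first: 11)
Double-and-add from P = (3, 5):
  bit 0 = 1: acc = O + (3, 5) = (3, 5)
  bit 1 = 1: acc = (3, 5) + (10, 10) = (9, 0)

3P = (9, 0)


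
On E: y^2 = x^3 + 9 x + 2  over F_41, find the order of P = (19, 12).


Compute successive multiples of P until we hit O:
  1P = (19, 12)
  2P = (13, 15)
  3P = (40, 19)
  4P = (14, 17)
  5P = (9, 19)
  6P = (18, 16)
  7P = (20, 33)
  8P = (33, 22)
  ... (continuing to 39P)
  39P = O

ord(P) = 39


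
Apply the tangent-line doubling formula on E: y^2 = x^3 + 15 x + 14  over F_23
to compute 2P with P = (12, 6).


Doubling: s = (3 x1^2 + a) / (2 y1)
s = (3*12^2 + 15) / (2*6) mod 23 = 20
x3 = s^2 - 2 x1 mod 23 = 20^2 - 2*12 = 8
y3 = s (x1 - x3) - y1 mod 23 = 20 * (12 - 8) - 6 = 5

2P = (8, 5)


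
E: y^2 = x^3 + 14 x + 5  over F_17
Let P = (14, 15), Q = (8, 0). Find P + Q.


P != Q, so use the chord formula.
s = (y2 - y1) / (x2 - x1) = (2) / (11) mod 17 = 11
x3 = s^2 - x1 - x2 mod 17 = 11^2 - 14 - 8 = 14
y3 = s (x1 - x3) - y1 mod 17 = 11 * (14 - 14) - 15 = 2

P + Q = (14, 2)


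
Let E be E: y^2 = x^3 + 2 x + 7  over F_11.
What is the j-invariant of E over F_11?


Delta = -16(4 a^3 + 27 b^2) mod 11 = 1
-1728 * (4 a)^3 = -1728 * (4*2)^3 mod 11 = 5
j = 5 * 1^(-1) mod 11 = 5

j = 5 (mod 11)


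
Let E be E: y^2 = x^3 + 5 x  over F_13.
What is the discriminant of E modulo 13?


4 a^3 + 27 b^2 = 4*5^3 + 27*0^2 = 500 + 0 = 500
Delta = -16 * (500) = -8000
Delta mod 13 = 8

Delta = 8 (mod 13)


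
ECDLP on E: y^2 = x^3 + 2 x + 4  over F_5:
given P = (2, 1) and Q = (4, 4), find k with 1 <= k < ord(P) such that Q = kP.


Enumerate multiples of P until we hit Q = (4, 4):
  1P = (2, 1)
  2P = (0, 3)
  3P = (4, 1)
  4P = (4, 4)
Match found at i = 4.

k = 4


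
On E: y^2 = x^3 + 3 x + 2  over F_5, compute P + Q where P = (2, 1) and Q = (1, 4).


P != Q, so use the chord formula.
s = (y2 - y1) / (x2 - x1) = (3) / (4) mod 5 = 2
x3 = s^2 - x1 - x2 mod 5 = 2^2 - 2 - 1 = 1
y3 = s (x1 - x3) - y1 mod 5 = 2 * (2 - 1) - 1 = 1

P + Q = (1, 1)


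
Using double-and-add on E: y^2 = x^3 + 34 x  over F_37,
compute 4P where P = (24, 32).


k = 4 = 100_2 (binary, LSB first: 001)
Double-and-add from P = (24, 32):
  bit 0 = 0: acc unchanged = O
  bit 1 = 0: acc unchanged = O
  bit 2 = 1: acc = O + (25, 26) = (25, 26)

4P = (25, 26)


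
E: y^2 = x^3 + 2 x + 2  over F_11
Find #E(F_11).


For each x in F_11, count y with y^2 = x^3 + 2 x + 2 mod 11:
  x = 1: RHS = 5, y in [4, 7]  -> 2 point(s)
  x = 2: RHS = 3, y in [5, 6]  -> 2 point(s)
  x = 5: RHS = 5, y in [4, 7]  -> 2 point(s)
  x = 9: RHS = 1, y in [1, 10]  -> 2 point(s)
Affine points: 8. Add the point at infinity: total = 9.

#E(F_11) = 9


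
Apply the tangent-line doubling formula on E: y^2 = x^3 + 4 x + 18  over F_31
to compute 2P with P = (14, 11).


Doubling: s = (3 x1^2 + a) / (2 y1)
s = (3*14^2 + 4) / (2*11) mod 31 = 10
x3 = s^2 - 2 x1 mod 31 = 10^2 - 2*14 = 10
y3 = s (x1 - x3) - y1 mod 31 = 10 * (14 - 10) - 11 = 29

2P = (10, 29)


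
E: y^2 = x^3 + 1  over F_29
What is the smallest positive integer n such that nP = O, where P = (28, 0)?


Compute successive multiples of P until we hit O:
  1P = (28, 0)
  2P = O

ord(P) = 2


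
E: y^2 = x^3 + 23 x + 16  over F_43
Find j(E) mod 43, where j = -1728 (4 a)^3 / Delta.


Delta = -16(4 a^3 + 27 b^2) mod 43 = 3
-1728 * (4 a)^3 = -1728 * (4*23)^3 mod 43 = 35
j = 35 * 3^(-1) mod 43 = 26

j = 26 (mod 43)


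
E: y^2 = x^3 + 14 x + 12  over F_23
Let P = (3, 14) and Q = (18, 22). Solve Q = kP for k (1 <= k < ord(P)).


Enumerate multiples of P until we hit Q = (18, 22):
  1P = (3, 14)
  2P = (18, 1)
  3P = (5, 0)
  4P = (18, 22)
Match found at i = 4.

k = 4


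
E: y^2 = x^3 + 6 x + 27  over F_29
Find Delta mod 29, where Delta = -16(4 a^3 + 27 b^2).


4 a^3 + 27 b^2 = 4*6^3 + 27*27^2 = 864 + 19683 = 20547
Delta = -16 * (20547) = -328752
Delta mod 29 = 21

Delta = 21 (mod 29)


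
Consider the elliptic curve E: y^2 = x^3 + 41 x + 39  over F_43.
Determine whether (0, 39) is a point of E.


Check whether y^2 = x^3 + 41 x + 39 (mod 43) for (x, y) = (0, 39).
LHS: y^2 = 39^2 mod 43 = 16
RHS: x^3 + 41 x + 39 = 0^3 + 41*0 + 39 mod 43 = 39
LHS != RHS

No, not on the curve


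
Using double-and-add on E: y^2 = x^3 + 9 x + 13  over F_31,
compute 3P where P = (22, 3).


k = 3 = 11_2 (binary, LSB first: 11)
Double-and-add from P = (22, 3):
  bit 0 = 1: acc = O + (22, 3) = (22, 3)
  bit 1 = 1: acc = (22, 3) + (15, 12) = (14, 0)

3P = (14, 0)


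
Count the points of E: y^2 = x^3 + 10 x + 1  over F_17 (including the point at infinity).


For each x in F_17, count y with y^2 = x^3 + 10 x + 1 mod 17:
  x = 0: RHS = 1, y in [1, 16]  -> 2 point(s)
  x = 8: RHS = 15, y in [7, 10]  -> 2 point(s)
  x = 9: RHS = 4, y in [2, 15]  -> 2 point(s)
  x = 10: RHS = 13, y in [8, 9]  -> 2 point(s)
  x = 12: RHS = 13, y in [8, 9]  -> 2 point(s)
  x = 13: RHS = 16, y in [4, 13]  -> 2 point(s)
Affine points: 12. Add the point at infinity: total = 13.

#E(F_17) = 13


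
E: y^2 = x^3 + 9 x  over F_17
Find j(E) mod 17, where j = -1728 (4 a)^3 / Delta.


Delta = -16(4 a^3 + 27 b^2) mod 17 = 9
-1728 * (4 a)^3 = -1728 * (4*9)^3 mod 17 = 14
j = 14 * 9^(-1) mod 17 = 11

j = 11 (mod 17)


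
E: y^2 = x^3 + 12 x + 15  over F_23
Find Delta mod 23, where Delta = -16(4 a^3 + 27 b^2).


4 a^3 + 27 b^2 = 4*12^3 + 27*15^2 = 6912 + 6075 = 12987
Delta = -16 * (12987) = -207792
Delta mod 23 = 13

Delta = 13 (mod 23)


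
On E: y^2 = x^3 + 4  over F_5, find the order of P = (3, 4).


Compute successive multiples of P until we hit O:
  1P = (3, 4)
  2P = (0, 3)
  3P = (1, 0)
  4P = (0, 2)
  5P = (3, 1)
  6P = O

ord(P) = 6


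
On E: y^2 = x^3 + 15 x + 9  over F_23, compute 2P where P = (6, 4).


Doubling: s = (3 x1^2 + a) / (2 y1)
s = (3*6^2 + 15) / (2*4) mod 23 = 1
x3 = s^2 - 2 x1 mod 23 = 1^2 - 2*6 = 12
y3 = s (x1 - x3) - y1 mod 23 = 1 * (6 - 12) - 4 = 13

2P = (12, 13)


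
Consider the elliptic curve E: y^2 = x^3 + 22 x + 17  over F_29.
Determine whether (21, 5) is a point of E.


Check whether y^2 = x^3 + 22 x + 17 (mod 29) for (x, y) = (21, 5).
LHS: y^2 = 5^2 mod 29 = 25
RHS: x^3 + 22 x + 17 = 21^3 + 22*21 + 17 mod 29 = 25
LHS = RHS

Yes, on the curve


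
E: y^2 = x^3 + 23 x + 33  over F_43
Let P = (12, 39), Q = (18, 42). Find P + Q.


P != Q, so use the chord formula.
s = (y2 - y1) / (x2 - x1) = (3) / (6) mod 43 = 22
x3 = s^2 - x1 - x2 mod 43 = 22^2 - 12 - 18 = 24
y3 = s (x1 - x3) - y1 mod 43 = 22 * (12 - 24) - 39 = 41

P + Q = (24, 41)


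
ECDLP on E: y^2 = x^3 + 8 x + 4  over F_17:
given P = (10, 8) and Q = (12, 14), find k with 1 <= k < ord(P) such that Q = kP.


Enumerate multiples of P until we hit Q = (12, 14):
  1P = (10, 8)
  2P = (1, 8)
  3P = (6, 9)
  4P = (0, 15)
  5P = (8, 11)
  6P = (14, 15)
  7P = (12, 14)
Match found at i = 7.

k = 7


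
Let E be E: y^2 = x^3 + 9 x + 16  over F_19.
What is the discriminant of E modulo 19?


4 a^3 + 27 b^2 = 4*9^3 + 27*16^2 = 2916 + 6912 = 9828
Delta = -16 * (9828) = -157248
Delta mod 19 = 15

Delta = 15 (mod 19)


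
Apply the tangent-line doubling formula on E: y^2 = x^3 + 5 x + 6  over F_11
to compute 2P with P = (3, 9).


Doubling: s = (3 x1^2 + a) / (2 y1)
s = (3*3^2 + 5) / (2*9) mod 11 = 3
x3 = s^2 - 2 x1 mod 11 = 3^2 - 2*3 = 3
y3 = s (x1 - x3) - y1 mod 11 = 3 * (3 - 3) - 9 = 2

2P = (3, 2)


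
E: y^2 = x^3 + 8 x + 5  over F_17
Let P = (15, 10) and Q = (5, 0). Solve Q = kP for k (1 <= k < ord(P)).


Enumerate multiples of P until we hit Q = (5, 0):
  1P = (15, 10)
  2P = (5, 0)
Match found at i = 2.

k = 2


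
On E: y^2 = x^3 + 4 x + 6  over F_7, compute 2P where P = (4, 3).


k = 2 = 10_2 (binary, LSB first: 01)
Double-and-add from P = (4, 3):
  bit 0 = 0: acc unchanged = O
  bit 1 = 1: acc = O + (1, 2) = (1, 2)

2P = (1, 2)


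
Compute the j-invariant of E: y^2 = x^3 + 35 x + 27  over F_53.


Delta = -16(4 a^3 + 27 b^2) mod 53 = 20
-1728 * (4 a)^3 = -1728 * (4*35)^3 mod 53 = 15
j = 15 * 20^(-1) mod 53 = 14

j = 14 (mod 53)


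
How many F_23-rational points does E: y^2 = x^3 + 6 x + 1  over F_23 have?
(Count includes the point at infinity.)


For each x in F_23, count y with y^2 = x^3 + 6 x + 1 mod 23:
  x = 0: RHS = 1, y in [1, 22]  -> 2 point(s)
  x = 1: RHS = 8, y in [10, 13]  -> 2 point(s)
  x = 3: RHS = 0, y in [0]  -> 1 point(s)
  x = 5: RHS = 18, y in [8, 15]  -> 2 point(s)
  x = 6: RHS = 0, y in [0]  -> 1 point(s)
  x = 7: RHS = 18, y in [8, 15]  -> 2 point(s)
  x = 8: RHS = 9, y in [3, 20]  -> 2 point(s)
  x = 9: RHS = 2, y in [5, 18]  -> 2 point(s)
  x = 10: RHS = 3, y in [7, 16]  -> 2 point(s)
  x = 11: RHS = 18, y in [8, 15]  -> 2 point(s)
  x = 14: RHS = 0, y in [0]  -> 1 point(s)
  x = 15: RHS = 16, y in [4, 19]  -> 2 point(s)
  x = 17: RHS = 2, y in [5, 18]  -> 2 point(s)
  x = 20: RHS = 2, y in [5, 18]  -> 2 point(s)
  x = 21: RHS = 4, y in [2, 21]  -> 2 point(s)
Affine points: 27. Add the point at infinity: total = 28.

#E(F_23) = 28


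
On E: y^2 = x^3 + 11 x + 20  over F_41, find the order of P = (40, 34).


Compute successive multiples of P until we hit O:
  1P = (40, 34)
  2P = (3, 11)
  3P = (8, 28)
  4P = (39, 20)
  5P = (35, 36)
  6P = (17, 6)
  7P = (34, 25)
  8P = (0, 26)
  ... (continuing to 50P)
  50P = O

ord(P) = 50


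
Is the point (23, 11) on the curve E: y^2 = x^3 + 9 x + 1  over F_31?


Check whether y^2 = x^3 + 9 x + 1 (mod 31) for (x, y) = (23, 11).
LHS: y^2 = 11^2 mod 31 = 28
RHS: x^3 + 9 x + 1 = 23^3 + 9*23 + 1 mod 31 = 6
LHS != RHS

No, not on the curve


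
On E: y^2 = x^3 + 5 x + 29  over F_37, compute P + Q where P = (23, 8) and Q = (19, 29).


P != Q, so use the chord formula.
s = (y2 - y1) / (x2 - x1) = (21) / (33) mod 37 = 4
x3 = s^2 - x1 - x2 mod 37 = 4^2 - 23 - 19 = 11
y3 = s (x1 - x3) - y1 mod 37 = 4 * (23 - 11) - 8 = 3

P + Q = (11, 3)


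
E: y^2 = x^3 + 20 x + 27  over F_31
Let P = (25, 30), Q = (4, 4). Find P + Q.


P != Q, so use the chord formula.
s = (y2 - y1) / (x2 - x1) = (5) / (10) mod 31 = 16
x3 = s^2 - x1 - x2 mod 31 = 16^2 - 25 - 4 = 10
y3 = s (x1 - x3) - y1 mod 31 = 16 * (25 - 10) - 30 = 24

P + Q = (10, 24)


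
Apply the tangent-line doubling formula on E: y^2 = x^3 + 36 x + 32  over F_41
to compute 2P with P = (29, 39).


Doubling: s = (3 x1^2 + a) / (2 y1)
s = (3*29^2 + 36) / (2*39) mod 41 = 6
x3 = s^2 - 2 x1 mod 41 = 6^2 - 2*29 = 19
y3 = s (x1 - x3) - y1 mod 41 = 6 * (29 - 19) - 39 = 21

2P = (19, 21)


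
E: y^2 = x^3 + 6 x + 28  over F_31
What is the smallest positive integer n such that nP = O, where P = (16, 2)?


Compute successive multiples of P until we hit O:
  1P = (16, 2)
  2P = (1, 2)
  3P = (14, 29)
  4P = (5, 20)
  5P = (26, 20)
  6P = (22, 12)
  7P = (13, 3)
  8P = (9, 6)
  ... (continuing to 31P)
  31P = O

ord(P) = 31


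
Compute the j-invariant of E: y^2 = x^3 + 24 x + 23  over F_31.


Delta = -16(4 a^3 + 27 b^2) mod 31 = 8
-1728 * (4 a)^3 = -1728 * (4*24)^3 mod 31 = 30
j = 30 * 8^(-1) mod 31 = 27

j = 27 (mod 31)


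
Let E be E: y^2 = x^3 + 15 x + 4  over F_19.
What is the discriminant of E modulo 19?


4 a^3 + 27 b^2 = 4*15^3 + 27*4^2 = 13500 + 432 = 13932
Delta = -16 * (13932) = -222912
Delta mod 19 = 15

Delta = 15 (mod 19)


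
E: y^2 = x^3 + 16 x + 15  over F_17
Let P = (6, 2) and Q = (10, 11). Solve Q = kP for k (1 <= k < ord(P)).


Enumerate multiples of P until we hit Q = (10, 11):
  1P = (6, 2)
  2P = (14, 5)
  3P = (16, 7)
  4P = (8, 14)
  5P = (5, 4)
  6P = (10, 6)
  7P = (2, 2)
  8P = (9, 15)
  9P = (0, 7)
  10P = (15, 14)
  11P = (11, 14)
  12P = (1, 10)
  13P = (1, 7)
  14P = (11, 3)
  15P = (15, 3)
  16P = (0, 10)
  17P = (9, 2)
  18P = (2, 15)
  19P = (10, 11)
Match found at i = 19.

k = 19


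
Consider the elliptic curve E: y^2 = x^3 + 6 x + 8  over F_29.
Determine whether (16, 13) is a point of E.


Check whether y^2 = x^3 + 6 x + 8 (mod 29) for (x, y) = (16, 13).
LHS: y^2 = 13^2 mod 29 = 24
RHS: x^3 + 6 x + 8 = 16^3 + 6*16 + 8 mod 29 = 24
LHS = RHS

Yes, on the curve


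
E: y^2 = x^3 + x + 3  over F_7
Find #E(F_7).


For each x in F_7, count y with y^2 = x^3 + 1 x + 3 mod 7:
  x = 4: RHS = 1, y in [1, 6]  -> 2 point(s)
  x = 5: RHS = 0, y in [0]  -> 1 point(s)
  x = 6: RHS = 1, y in [1, 6]  -> 2 point(s)
Affine points: 5. Add the point at infinity: total = 6.

#E(F_7) = 6


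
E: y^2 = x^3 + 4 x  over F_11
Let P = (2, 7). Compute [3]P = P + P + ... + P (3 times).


k = 3 = 11_2 (binary, LSB first: 11)
Double-and-add from P = (2, 7):
  bit 0 = 1: acc = O + (2, 7) = (2, 7)
  bit 1 = 1: acc = (2, 7) + (0, 0) = (2, 4)

3P = (2, 4)


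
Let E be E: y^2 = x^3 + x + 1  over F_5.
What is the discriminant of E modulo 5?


4 a^3 + 27 b^2 = 4*1^3 + 27*1^2 = 4 + 27 = 31
Delta = -16 * (31) = -496
Delta mod 5 = 4

Delta = 4 (mod 5)


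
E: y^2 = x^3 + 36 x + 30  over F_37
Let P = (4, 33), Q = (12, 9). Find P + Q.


P != Q, so use the chord formula.
s = (y2 - y1) / (x2 - x1) = (13) / (8) mod 37 = 34
x3 = s^2 - x1 - x2 mod 37 = 34^2 - 4 - 12 = 30
y3 = s (x1 - x3) - y1 mod 37 = 34 * (4 - 30) - 33 = 8

P + Q = (30, 8)


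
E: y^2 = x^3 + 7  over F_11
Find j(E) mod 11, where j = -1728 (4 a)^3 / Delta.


Delta = -16(4 a^3 + 27 b^2) mod 11 = 7
-1728 * (4 a)^3 = -1728 * (4*0)^3 mod 11 = 0
j = 0 * 7^(-1) mod 11 = 0

j = 0 (mod 11)


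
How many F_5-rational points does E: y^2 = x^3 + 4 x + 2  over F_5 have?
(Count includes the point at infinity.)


For each x in F_5, count y with y^2 = x^3 + 4 x + 2 mod 5:
  x = 3: RHS = 1, y in [1, 4]  -> 2 point(s)
Affine points: 2. Add the point at infinity: total = 3.

#E(F_5) = 3


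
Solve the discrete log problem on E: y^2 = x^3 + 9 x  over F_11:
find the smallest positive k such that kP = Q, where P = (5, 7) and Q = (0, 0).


Enumerate multiples of P until we hit Q = (0, 0):
  1P = (5, 7)
  2P = (4, 10)
  3P = (0, 0)
Match found at i = 3.

k = 3


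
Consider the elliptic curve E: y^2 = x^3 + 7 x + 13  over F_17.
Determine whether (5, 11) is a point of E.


Check whether y^2 = x^3 + 7 x + 13 (mod 17) for (x, y) = (5, 11).
LHS: y^2 = 11^2 mod 17 = 2
RHS: x^3 + 7 x + 13 = 5^3 + 7*5 + 13 mod 17 = 3
LHS != RHS

No, not on the curve


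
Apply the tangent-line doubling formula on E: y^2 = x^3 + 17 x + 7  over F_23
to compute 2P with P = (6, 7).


Doubling: s = (3 x1^2 + a) / (2 y1)
s = (3*6^2 + 17) / (2*7) mod 23 = 4
x3 = s^2 - 2 x1 mod 23 = 4^2 - 2*6 = 4
y3 = s (x1 - x3) - y1 mod 23 = 4 * (6 - 4) - 7 = 1

2P = (4, 1)


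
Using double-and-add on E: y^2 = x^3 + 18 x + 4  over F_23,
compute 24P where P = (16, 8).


k = 24 = 11000_2 (binary, LSB first: 00011)
Double-and-add from P = (16, 8):
  bit 0 = 0: acc unchanged = O
  bit 1 = 0: acc unchanged = O
  bit 2 = 0: acc unchanged = O
  bit 3 = 1: acc = O + (17, 5) = (17, 5)
  bit 4 = 1: acc = (17, 5) + (7, 6) = (2, 5)

24P = (2, 5)


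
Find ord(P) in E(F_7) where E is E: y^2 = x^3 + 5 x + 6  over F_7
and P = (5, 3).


Compute successive multiples of P until we hit O:
  1P = (5, 3)
  2P = (6, 0)
  3P = (5, 4)
  4P = O

ord(P) = 4


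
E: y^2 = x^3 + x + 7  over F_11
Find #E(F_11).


For each x in F_11, count y with y^2 = x^3 + 1 x + 7 mod 11:
  x = 1: RHS = 9, y in [3, 8]  -> 2 point(s)
  x = 3: RHS = 4, y in [2, 9]  -> 2 point(s)
  x = 4: RHS = 9, y in [3, 8]  -> 2 point(s)
  x = 5: RHS = 5, y in [4, 7]  -> 2 point(s)
  x = 6: RHS = 9, y in [3, 8]  -> 2 point(s)
  x = 7: RHS = 5, y in [4, 7]  -> 2 point(s)
  x = 10: RHS = 5, y in [4, 7]  -> 2 point(s)
Affine points: 14. Add the point at infinity: total = 15.

#E(F_11) = 15


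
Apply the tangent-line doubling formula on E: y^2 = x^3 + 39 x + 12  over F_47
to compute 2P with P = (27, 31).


Doubling: s = (3 x1^2 + a) / (2 y1)
s = (3*27^2 + 39) / (2*31) mod 47 = 45
x3 = s^2 - 2 x1 mod 47 = 45^2 - 2*27 = 44
y3 = s (x1 - x3) - y1 mod 47 = 45 * (27 - 44) - 31 = 3

2P = (44, 3)


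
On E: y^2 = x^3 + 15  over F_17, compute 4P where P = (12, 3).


k = 4 = 100_2 (binary, LSB first: 001)
Double-and-add from P = (12, 3):
  bit 0 = 0: acc unchanged = O
  bit 1 = 0: acc unchanged = O
  bit 2 = 1: acc = O + (7, 1) = (7, 1)

4P = (7, 1)


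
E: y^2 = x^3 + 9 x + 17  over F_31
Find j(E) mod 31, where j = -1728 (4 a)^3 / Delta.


Delta = -16(4 a^3 + 27 b^2) mod 31 = 19
-1728 * (4 a)^3 = -1728 * (4*9)^3 mod 31 = 8
j = 8 * 19^(-1) mod 31 = 20

j = 20 (mod 31)


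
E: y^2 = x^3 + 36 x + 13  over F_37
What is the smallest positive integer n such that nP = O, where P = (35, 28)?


Compute successive multiples of P until we hit O:
  1P = (35, 28)
  2P = (7, 33)
  3P = (25, 31)
  4P = (30, 26)
  5P = (21, 22)
  6P = (28, 12)
  7P = (20, 1)
  8P = (3, 0)
  ... (continuing to 16P)
  16P = O

ord(P) = 16


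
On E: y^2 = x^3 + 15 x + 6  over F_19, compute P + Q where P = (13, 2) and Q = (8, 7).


P != Q, so use the chord formula.
s = (y2 - y1) / (x2 - x1) = (5) / (14) mod 19 = 18
x3 = s^2 - x1 - x2 mod 19 = 18^2 - 13 - 8 = 18
y3 = s (x1 - x3) - y1 mod 19 = 18 * (13 - 18) - 2 = 3

P + Q = (18, 3)


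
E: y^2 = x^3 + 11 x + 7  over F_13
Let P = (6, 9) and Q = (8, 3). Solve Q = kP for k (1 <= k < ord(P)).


Enumerate multiples of P until we hit Q = (8, 3):
  1P = (6, 9)
  2P = (10, 5)
  3P = (11, 9)
  4P = (9, 4)
  5P = (8, 3)
Match found at i = 5.

k = 5


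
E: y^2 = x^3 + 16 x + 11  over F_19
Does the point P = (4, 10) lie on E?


Check whether y^2 = x^3 + 16 x + 11 (mod 19) for (x, y) = (4, 10).
LHS: y^2 = 10^2 mod 19 = 5
RHS: x^3 + 16 x + 11 = 4^3 + 16*4 + 11 mod 19 = 6
LHS != RHS

No, not on the curve


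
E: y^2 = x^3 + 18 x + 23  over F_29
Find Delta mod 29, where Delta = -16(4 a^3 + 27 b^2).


4 a^3 + 27 b^2 = 4*18^3 + 27*23^2 = 23328 + 14283 = 37611
Delta = -16 * (37611) = -601776
Delta mod 29 = 3

Delta = 3 (mod 29)


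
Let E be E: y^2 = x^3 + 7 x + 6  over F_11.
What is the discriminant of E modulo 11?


4 a^3 + 27 b^2 = 4*7^3 + 27*6^2 = 1372 + 972 = 2344
Delta = -16 * (2344) = -37504
Delta mod 11 = 6

Delta = 6 (mod 11)


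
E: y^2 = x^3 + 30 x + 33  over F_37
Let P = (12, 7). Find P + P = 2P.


Doubling: s = (3 x1^2 + a) / (2 y1)
s = (3*12^2 + 30) / (2*7) mod 37 = 33
x3 = s^2 - 2 x1 mod 37 = 33^2 - 2*12 = 29
y3 = s (x1 - x3) - y1 mod 37 = 33 * (12 - 29) - 7 = 24

2P = (29, 24)


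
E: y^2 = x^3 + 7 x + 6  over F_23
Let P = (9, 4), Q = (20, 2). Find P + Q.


P != Q, so use the chord formula.
s = (y2 - y1) / (x2 - x1) = (21) / (11) mod 23 = 4
x3 = s^2 - x1 - x2 mod 23 = 4^2 - 9 - 20 = 10
y3 = s (x1 - x3) - y1 mod 23 = 4 * (9 - 10) - 4 = 15

P + Q = (10, 15)


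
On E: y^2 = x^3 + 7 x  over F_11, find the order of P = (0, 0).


Compute successive multiples of P until we hit O:
  1P = (0, 0)
  2P = O

ord(P) = 2


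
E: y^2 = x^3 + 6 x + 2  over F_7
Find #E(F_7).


For each x in F_7, count y with y^2 = x^3 + 6 x + 2 mod 7:
  x = 0: RHS = 2, y in [3, 4]  -> 2 point(s)
  x = 1: RHS = 2, y in [3, 4]  -> 2 point(s)
  x = 2: RHS = 1, y in [1, 6]  -> 2 point(s)
  x = 6: RHS = 2, y in [3, 4]  -> 2 point(s)
Affine points: 8. Add the point at infinity: total = 9.

#E(F_7) = 9
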